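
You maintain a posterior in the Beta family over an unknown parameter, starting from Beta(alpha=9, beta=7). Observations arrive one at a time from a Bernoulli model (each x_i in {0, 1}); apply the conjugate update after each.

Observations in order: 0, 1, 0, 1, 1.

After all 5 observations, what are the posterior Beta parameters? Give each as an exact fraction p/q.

alpha=12, beta=9

obs 1: x=0 → posterior Beta(9, 8)
obs 2: x=1 → posterior Beta(10, 8)
obs 3: x=0 → posterior Beta(10, 9)
obs 4: x=1 → posterior Beta(11, 9)
obs 5: x=1 → posterior Beta(12, 9)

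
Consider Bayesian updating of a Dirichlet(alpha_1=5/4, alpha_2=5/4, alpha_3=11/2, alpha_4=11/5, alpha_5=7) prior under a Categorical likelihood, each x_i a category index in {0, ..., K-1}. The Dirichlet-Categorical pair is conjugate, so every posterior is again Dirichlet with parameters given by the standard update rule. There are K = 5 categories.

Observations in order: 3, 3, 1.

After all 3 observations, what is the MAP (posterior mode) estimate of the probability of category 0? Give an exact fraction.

obs 1: x=3 → posterior Dirichlet(5/4, 5/4, 11/2, 16/5, 7)
obs 2: x=3 → posterior Dirichlet(5/4, 5/4, 11/2, 21/5, 7)
obs 3: x=1 → posterior Dirichlet(5/4, 9/4, 11/2, 21/5, 7)

5/304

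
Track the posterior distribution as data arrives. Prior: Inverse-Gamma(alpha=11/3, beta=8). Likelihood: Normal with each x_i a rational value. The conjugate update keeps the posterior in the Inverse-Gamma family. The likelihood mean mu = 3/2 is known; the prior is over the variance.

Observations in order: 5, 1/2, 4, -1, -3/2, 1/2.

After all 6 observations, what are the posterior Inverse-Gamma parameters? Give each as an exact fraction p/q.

alpha=20/3, beta=207/8

obs 1: x=5 → posterior Inverse-Gamma(25/6, 113/8)
obs 2: x=1/2 → posterior Inverse-Gamma(14/3, 117/8)
obs 3: x=4 → posterior Inverse-Gamma(31/6, 71/4)
obs 4: x=-1 → posterior Inverse-Gamma(17/3, 167/8)
obs 5: x=-3/2 → posterior Inverse-Gamma(37/6, 203/8)
obs 6: x=1/2 → posterior Inverse-Gamma(20/3, 207/8)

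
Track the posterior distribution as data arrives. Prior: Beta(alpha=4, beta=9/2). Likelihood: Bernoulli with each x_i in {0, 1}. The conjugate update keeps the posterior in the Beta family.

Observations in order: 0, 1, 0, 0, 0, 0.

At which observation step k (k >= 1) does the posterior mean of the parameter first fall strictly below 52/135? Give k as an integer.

obs 1: x=0 → posterior Beta(4, 11/2)
obs 2: x=1 → posterior Beta(5, 11/2)
obs 3: x=0 → posterior Beta(5, 13/2)
obs 4: x=0 → posterior Beta(5, 15/2)
obs 5: x=0 → posterior Beta(5, 17/2)
obs 6: x=0 → posterior Beta(5, 19/2)

k = 5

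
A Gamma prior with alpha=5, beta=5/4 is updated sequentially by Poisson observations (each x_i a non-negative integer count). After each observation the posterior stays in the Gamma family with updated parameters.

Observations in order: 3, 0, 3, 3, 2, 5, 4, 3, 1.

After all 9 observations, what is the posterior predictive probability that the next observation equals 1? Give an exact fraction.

obs 1: x=3 → posterior Gamma(8, 9/4)
obs 2: x=0 → posterior Gamma(8, 13/4)
obs 3: x=3 → posterior Gamma(11, 17/4)
obs 4: x=3 → posterior Gamma(14, 21/4)
obs 5: x=2 → posterior Gamma(16, 25/4)
obs 6: x=5 → posterior Gamma(21, 29/4)
obs 7: x=4 → posterior Gamma(25, 33/4)
obs 8: x=3 → posterior Gamma(28, 37/4)
obs 9: x=1 → posterior Gamma(29, 41/4)

6842106566770350580968597417993757899317611744276/39479842665806602234295041487552225589752197265625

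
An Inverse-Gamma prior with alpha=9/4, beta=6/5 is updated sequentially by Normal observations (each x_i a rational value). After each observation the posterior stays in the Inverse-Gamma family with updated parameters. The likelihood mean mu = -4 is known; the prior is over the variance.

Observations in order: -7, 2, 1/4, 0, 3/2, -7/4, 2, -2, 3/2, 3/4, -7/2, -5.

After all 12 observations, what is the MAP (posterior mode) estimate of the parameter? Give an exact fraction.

obs 1: x=-7 → posterior Inverse-Gamma(11/4, 57/10)
obs 2: x=2 → posterior Inverse-Gamma(13/4, 237/10)
obs 3: x=1/4 → posterior Inverse-Gamma(15/4, 5237/160)
obs 4: x=0 → posterior Inverse-Gamma(17/4, 6517/160)
obs 5: x=3/2 → posterior Inverse-Gamma(19/4, 8937/160)
obs 6: x=-7/4 → posterior Inverse-Gamma(21/4, 4671/80)
obs 7: x=2 → posterior Inverse-Gamma(23/4, 6111/80)
obs 8: x=-2 → posterior Inverse-Gamma(25/4, 6271/80)
obs 9: x=3/2 → posterior Inverse-Gamma(27/4, 7481/80)
obs 10: x=3/4 → posterior Inverse-Gamma(29/4, 16767/160)
obs 11: x=-7/2 → posterior Inverse-Gamma(31/4, 16787/160)
obs 12: x=-5 → posterior Inverse-Gamma(33/4, 16867/160)

16867/1480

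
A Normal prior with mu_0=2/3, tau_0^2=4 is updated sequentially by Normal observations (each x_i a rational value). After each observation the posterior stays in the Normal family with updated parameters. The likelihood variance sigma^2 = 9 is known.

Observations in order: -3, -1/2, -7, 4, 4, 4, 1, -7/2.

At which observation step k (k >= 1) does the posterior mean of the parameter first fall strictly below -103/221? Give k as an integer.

k = 2

obs 1: x=-3 → posterior Normal(-6/13, 36/13)
obs 2: x=-1/2 → posterior Normal(-8/17, 36/17)
obs 3: x=-7 → posterior Normal(-12/7, 12/7)
obs 4: x=4 → posterior Normal(-4/5, 36/25)
obs 5: x=4 → posterior Normal(-4/29, 36/29)
obs 6: x=4 → posterior Normal(4/11, 12/11)
obs 7: x=1 → posterior Normal(16/37, 36/37)
obs 8: x=-7/2 → posterior Normal(2/41, 36/41)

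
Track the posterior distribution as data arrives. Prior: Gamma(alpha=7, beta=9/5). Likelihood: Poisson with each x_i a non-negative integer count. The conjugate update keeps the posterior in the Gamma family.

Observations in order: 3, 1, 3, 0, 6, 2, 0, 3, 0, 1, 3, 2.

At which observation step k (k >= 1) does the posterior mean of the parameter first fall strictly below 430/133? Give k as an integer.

obs 1: x=3 → posterior Gamma(10, 14/5)
obs 2: x=1 → posterior Gamma(11, 19/5)
obs 3: x=3 → posterior Gamma(14, 24/5)
obs 4: x=0 → posterior Gamma(14, 29/5)
obs 5: x=6 → posterior Gamma(20, 34/5)
obs 6: x=2 → posterior Gamma(22, 39/5)
obs 7: x=0 → posterior Gamma(22, 44/5)
obs 8: x=3 → posterior Gamma(25, 49/5)
obs 9: x=0 → posterior Gamma(25, 54/5)
obs 10: x=1 → posterior Gamma(26, 59/5)
obs 11: x=3 → posterior Gamma(29, 64/5)
obs 12: x=2 → posterior Gamma(31, 69/5)

k = 2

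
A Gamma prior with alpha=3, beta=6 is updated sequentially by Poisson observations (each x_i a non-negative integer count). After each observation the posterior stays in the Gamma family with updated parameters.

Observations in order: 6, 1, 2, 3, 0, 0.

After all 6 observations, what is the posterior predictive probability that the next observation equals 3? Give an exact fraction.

10476774670718730240/112455406951957393129

obs 1: x=6 → posterior Gamma(9, 7)
obs 2: x=1 → posterior Gamma(10, 8)
obs 3: x=2 → posterior Gamma(12, 9)
obs 4: x=3 → posterior Gamma(15, 10)
obs 5: x=0 → posterior Gamma(15, 11)
obs 6: x=0 → posterior Gamma(15, 12)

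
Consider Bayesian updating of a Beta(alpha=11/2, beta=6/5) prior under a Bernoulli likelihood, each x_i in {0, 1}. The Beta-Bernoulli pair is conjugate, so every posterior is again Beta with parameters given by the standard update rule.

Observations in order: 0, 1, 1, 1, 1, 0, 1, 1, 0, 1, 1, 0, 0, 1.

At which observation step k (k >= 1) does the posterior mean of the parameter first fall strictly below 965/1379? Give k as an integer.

obs 1: x=0 → posterior Beta(11/2, 11/5)
obs 2: x=1 → posterior Beta(13/2, 11/5)
obs 3: x=1 → posterior Beta(15/2, 11/5)
obs 4: x=1 → posterior Beta(17/2, 11/5)
obs 5: x=1 → posterior Beta(19/2, 11/5)
obs 6: x=0 → posterior Beta(19/2, 16/5)
obs 7: x=1 → posterior Beta(21/2, 16/5)
obs 8: x=1 → posterior Beta(23/2, 16/5)
obs 9: x=0 → posterior Beta(23/2, 21/5)
obs 10: x=1 → posterior Beta(25/2, 21/5)
obs 11: x=1 → posterior Beta(27/2, 21/5)
obs 12: x=0 → posterior Beta(27/2, 26/5)
obs 13: x=0 → posterior Beta(27/2, 31/5)
obs 14: x=1 → posterior Beta(29/2, 31/5)

k = 13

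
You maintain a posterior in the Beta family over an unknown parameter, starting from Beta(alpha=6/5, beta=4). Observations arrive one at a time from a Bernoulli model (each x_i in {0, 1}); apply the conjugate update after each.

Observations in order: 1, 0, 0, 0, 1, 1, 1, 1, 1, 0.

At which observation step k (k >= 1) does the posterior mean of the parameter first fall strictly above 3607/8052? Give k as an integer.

obs 1: x=1 → posterior Beta(11/5, 4)
obs 2: x=0 → posterior Beta(11/5, 5)
obs 3: x=0 → posterior Beta(11/5, 6)
obs 4: x=0 → posterior Beta(11/5, 7)
obs 5: x=1 → posterior Beta(16/5, 7)
obs 6: x=1 → posterior Beta(21/5, 7)
obs 7: x=1 → posterior Beta(26/5, 7)
obs 8: x=1 → posterior Beta(31/5, 7)
obs 9: x=1 → posterior Beta(36/5, 7)
obs 10: x=0 → posterior Beta(36/5, 8)

k = 8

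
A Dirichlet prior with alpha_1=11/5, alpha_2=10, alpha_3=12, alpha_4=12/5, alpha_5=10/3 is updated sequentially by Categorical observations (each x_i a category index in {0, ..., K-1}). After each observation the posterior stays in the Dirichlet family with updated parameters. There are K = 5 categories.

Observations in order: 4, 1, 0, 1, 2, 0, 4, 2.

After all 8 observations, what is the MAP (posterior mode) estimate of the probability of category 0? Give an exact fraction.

24/247

obs 1: x=4 → posterior Dirichlet(11/5, 10, 12, 12/5, 13/3)
obs 2: x=1 → posterior Dirichlet(11/5, 11, 12, 12/5, 13/3)
obs 3: x=0 → posterior Dirichlet(16/5, 11, 12, 12/5, 13/3)
obs 4: x=1 → posterior Dirichlet(16/5, 12, 12, 12/5, 13/3)
obs 5: x=2 → posterior Dirichlet(16/5, 12, 13, 12/5, 13/3)
obs 6: x=0 → posterior Dirichlet(21/5, 12, 13, 12/5, 13/3)
obs 7: x=4 → posterior Dirichlet(21/5, 12, 13, 12/5, 16/3)
obs 8: x=2 → posterior Dirichlet(21/5, 12, 14, 12/5, 16/3)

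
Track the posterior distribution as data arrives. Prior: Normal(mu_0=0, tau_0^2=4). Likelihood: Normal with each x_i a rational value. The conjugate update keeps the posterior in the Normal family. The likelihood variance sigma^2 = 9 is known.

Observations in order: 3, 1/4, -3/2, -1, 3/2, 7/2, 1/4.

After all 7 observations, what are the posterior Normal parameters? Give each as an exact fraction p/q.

obs 1: x=3 → posterior Normal(12/13, 36/13)
obs 2: x=1/4 → posterior Normal(13/17, 36/17)
obs 3: x=-3/2 → posterior Normal(1/3, 12/7)
obs 4: x=-1 → posterior Normal(3/25, 36/25)
obs 5: x=3/2 → posterior Normal(9/29, 36/29)
obs 6: x=7/2 → posterior Normal(23/33, 12/11)
obs 7: x=1/4 → posterior Normal(24/37, 36/37)

mu_0=24/37, tau_0^2=36/37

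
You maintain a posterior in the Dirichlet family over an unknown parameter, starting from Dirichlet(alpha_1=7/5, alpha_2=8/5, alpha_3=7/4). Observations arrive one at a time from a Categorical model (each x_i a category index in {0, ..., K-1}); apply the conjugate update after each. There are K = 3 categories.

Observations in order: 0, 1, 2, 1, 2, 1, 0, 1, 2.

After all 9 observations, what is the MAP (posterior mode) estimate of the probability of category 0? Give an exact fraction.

48/215

obs 1: x=0 → posterior Dirichlet(12/5, 8/5, 7/4)
obs 2: x=1 → posterior Dirichlet(12/5, 13/5, 7/4)
obs 3: x=2 → posterior Dirichlet(12/5, 13/5, 11/4)
obs 4: x=1 → posterior Dirichlet(12/5, 18/5, 11/4)
obs 5: x=2 → posterior Dirichlet(12/5, 18/5, 15/4)
obs 6: x=1 → posterior Dirichlet(12/5, 23/5, 15/4)
obs 7: x=0 → posterior Dirichlet(17/5, 23/5, 15/4)
obs 8: x=1 → posterior Dirichlet(17/5, 28/5, 15/4)
obs 9: x=2 → posterior Dirichlet(17/5, 28/5, 19/4)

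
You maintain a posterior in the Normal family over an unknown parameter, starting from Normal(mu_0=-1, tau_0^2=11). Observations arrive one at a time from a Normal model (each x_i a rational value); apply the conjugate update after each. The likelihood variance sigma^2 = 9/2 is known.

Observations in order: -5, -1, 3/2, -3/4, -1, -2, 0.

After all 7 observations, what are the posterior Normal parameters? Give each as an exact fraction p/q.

obs 1: x=-5 → posterior Normal(-119/31, 99/31)
obs 2: x=-1 → posterior Normal(-141/53, 99/53)
obs 3: x=3/2 → posterior Normal(-36/25, 33/25)
obs 4: x=-3/4 → posterior Normal(-249/194, 99/97)
obs 5: x=-1 → posterior Normal(-293/238, 99/119)
obs 6: x=-2 → posterior Normal(-127/94, 33/47)
obs 7: x=0 → posterior Normal(-381/326, 99/163)

mu_0=-381/326, tau_0^2=99/163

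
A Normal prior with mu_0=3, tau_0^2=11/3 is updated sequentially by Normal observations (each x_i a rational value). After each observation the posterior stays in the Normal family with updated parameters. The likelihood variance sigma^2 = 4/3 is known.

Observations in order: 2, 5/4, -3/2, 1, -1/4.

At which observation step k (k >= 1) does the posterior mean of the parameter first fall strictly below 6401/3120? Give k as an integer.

obs 1: x=2 → posterior Normal(34/15, 44/45)
obs 2: x=5/4 → posterior Normal(191/104, 22/39)
obs 3: x=-3/2 → posterior Normal(125/148, 44/111)
obs 4: x=1 → posterior Normal(169/192, 11/36)
obs 5: x=-1/4 → posterior Normal(79/118, 44/177)

k = 2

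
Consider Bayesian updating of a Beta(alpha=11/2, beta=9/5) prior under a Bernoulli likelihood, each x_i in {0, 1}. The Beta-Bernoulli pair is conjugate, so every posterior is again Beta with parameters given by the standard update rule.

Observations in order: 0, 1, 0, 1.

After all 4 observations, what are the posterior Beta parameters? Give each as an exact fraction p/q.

alpha=15/2, beta=19/5

obs 1: x=0 → posterior Beta(11/2, 14/5)
obs 2: x=1 → posterior Beta(13/2, 14/5)
obs 3: x=0 → posterior Beta(13/2, 19/5)
obs 4: x=1 → posterior Beta(15/2, 19/5)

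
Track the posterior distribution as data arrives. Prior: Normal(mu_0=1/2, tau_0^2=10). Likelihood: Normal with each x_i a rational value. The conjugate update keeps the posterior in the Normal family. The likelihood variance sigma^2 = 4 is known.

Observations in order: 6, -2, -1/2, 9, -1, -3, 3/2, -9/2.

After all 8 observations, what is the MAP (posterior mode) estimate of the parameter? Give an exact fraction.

obs 1: x=6 → posterior Normal(31/7, 20/7)
obs 2: x=-2 → posterior Normal(7/4, 5/3)
obs 3: x=-1/2 → posterior Normal(37/34, 20/17)
obs 4: x=9 → posterior Normal(127/44, 10/11)
obs 5: x=-1 → posterior Normal(13/6, 20/27)
obs 6: x=-3 → posterior Normal(87/64, 5/8)
obs 7: x=3/2 → posterior Normal(51/37, 20/37)
obs 8: x=-9/2 → posterior Normal(19/28, 10/21)

19/28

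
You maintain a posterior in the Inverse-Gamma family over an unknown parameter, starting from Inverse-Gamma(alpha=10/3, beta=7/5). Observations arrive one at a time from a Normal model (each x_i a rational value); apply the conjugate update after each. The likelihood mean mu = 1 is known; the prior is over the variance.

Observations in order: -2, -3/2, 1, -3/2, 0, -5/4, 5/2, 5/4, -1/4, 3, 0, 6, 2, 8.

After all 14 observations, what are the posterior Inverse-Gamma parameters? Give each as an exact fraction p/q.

alpha=31/3, beta=9139/160

obs 1: x=-2 → posterior Inverse-Gamma(23/6, 59/10)
obs 2: x=-3/2 → posterior Inverse-Gamma(13/3, 361/40)
obs 3: x=1 → posterior Inverse-Gamma(29/6, 361/40)
obs 4: x=-3/2 → posterior Inverse-Gamma(16/3, 243/20)
obs 5: x=0 → posterior Inverse-Gamma(35/6, 253/20)
obs 6: x=-5/4 → posterior Inverse-Gamma(19/3, 2429/160)
obs 7: x=5/2 → posterior Inverse-Gamma(41/6, 2609/160)
obs 8: x=5/4 → posterior Inverse-Gamma(22/3, 1307/80)
obs 9: x=-1/4 → posterior Inverse-Gamma(47/6, 2739/160)
obs 10: x=3 → posterior Inverse-Gamma(25/3, 3059/160)
obs 11: x=0 → posterior Inverse-Gamma(53/6, 3139/160)
obs 12: x=6 → posterior Inverse-Gamma(28/3, 5139/160)
obs 13: x=2 → posterior Inverse-Gamma(59/6, 5219/160)
obs 14: x=8 → posterior Inverse-Gamma(31/3, 9139/160)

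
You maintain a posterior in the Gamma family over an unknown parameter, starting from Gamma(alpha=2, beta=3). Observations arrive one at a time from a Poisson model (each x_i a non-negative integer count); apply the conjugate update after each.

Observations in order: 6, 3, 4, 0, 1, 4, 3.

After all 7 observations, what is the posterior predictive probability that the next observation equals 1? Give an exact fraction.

2300000000000000000000000/9849732675807611094711841

obs 1: x=6 → posterior Gamma(8, 4)
obs 2: x=3 → posterior Gamma(11, 5)
obs 3: x=4 → posterior Gamma(15, 6)
obs 4: x=0 → posterior Gamma(15, 7)
obs 5: x=1 → posterior Gamma(16, 8)
obs 6: x=4 → posterior Gamma(20, 9)
obs 7: x=3 → posterior Gamma(23, 10)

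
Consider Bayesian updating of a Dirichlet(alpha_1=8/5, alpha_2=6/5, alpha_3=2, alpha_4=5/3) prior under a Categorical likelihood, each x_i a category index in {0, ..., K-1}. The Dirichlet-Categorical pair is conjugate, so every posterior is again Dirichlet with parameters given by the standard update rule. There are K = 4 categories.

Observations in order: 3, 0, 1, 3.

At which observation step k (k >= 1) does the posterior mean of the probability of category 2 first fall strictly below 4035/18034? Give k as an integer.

k = 3

obs 1: x=3 → posterior Dirichlet(8/5, 6/5, 2, 8/3)
obs 2: x=0 → posterior Dirichlet(13/5, 6/5, 2, 8/3)
obs 3: x=1 → posterior Dirichlet(13/5, 11/5, 2, 8/3)
obs 4: x=3 → posterior Dirichlet(13/5, 11/5, 2, 11/3)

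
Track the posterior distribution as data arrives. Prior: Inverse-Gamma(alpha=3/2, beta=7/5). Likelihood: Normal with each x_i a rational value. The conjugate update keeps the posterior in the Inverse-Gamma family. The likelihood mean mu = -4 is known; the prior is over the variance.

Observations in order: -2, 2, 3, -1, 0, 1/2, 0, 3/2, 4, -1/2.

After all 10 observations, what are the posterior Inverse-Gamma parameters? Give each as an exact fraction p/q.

alpha=13/2, beta=5191/40

obs 1: x=-2 → posterior Inverse-Gamma(2, 17/5)
obs 2: x=2 → posterior Inverse-Gamma(5/2, 107/5)
obs 3: x=3 → posterior Inverse-Gamma(3, 459/10)
obs 4: x=-1 → posterior Inverse-Gamma(7/2, 252/5)
obs 5: x=0 → posterior Inverse-Gamma(4, 292/5)
obs 6: x=1/2 → posterior Inverse-Gamma(9/2, 2741/40)
obs 7: x=0 → posterior Inverse-Gamma(5, 3061/40)
obs 8: x=3/2 → posterior Inverse-Gamma(11/2, 1833/20)
obs 9: x=4 → posterior Inverse-Gamma(6, 2473/20)
obs 10: x=-1/2 → posterior Inverse-Gamma(13/2, 5191/40)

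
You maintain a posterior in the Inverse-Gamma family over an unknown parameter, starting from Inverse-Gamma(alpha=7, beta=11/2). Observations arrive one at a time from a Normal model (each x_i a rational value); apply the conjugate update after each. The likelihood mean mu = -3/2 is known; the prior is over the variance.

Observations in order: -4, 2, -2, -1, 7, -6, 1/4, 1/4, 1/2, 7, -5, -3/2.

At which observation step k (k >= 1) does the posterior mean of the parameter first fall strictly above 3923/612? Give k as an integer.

obs 1: x=-4 → posterior Inverse-Gamma(15/2, 69/8)
obs 2: x=2 → posterior Inverse-Gamma(8, 59/4)
obs 3: x=-2 → posterior Inverse-Gamma(17/2, 119/8)
obs 4: x=-1 → posterior Inverse-Gamma(9, 15)
obs 5: x=7 → posterior Inverse-Gamma(19/2, 409/8)
obs 6: x=-6 → posterior Inverse-Gamma(10, 245/4)
obs 7: x=1/4 → posterior Inverse-Gamma(21/2, 2009/32)
obs 8: x=1/4 → posterior Inverse-Gamma(11, 1029/16)
obs 9: x=1/2 → posterior Inverse-Gamma(23/2, 1061/16)
obs 10: x=7 → posterior Inverse-Gamma(12, 1639/16)
obs 11: x=-5 → posterior Inverse-Gamma(25/2, 1737/16)
obs 12: x=-3/2 → posterior Inverse-Gamma(13, 1737/16)

k = 6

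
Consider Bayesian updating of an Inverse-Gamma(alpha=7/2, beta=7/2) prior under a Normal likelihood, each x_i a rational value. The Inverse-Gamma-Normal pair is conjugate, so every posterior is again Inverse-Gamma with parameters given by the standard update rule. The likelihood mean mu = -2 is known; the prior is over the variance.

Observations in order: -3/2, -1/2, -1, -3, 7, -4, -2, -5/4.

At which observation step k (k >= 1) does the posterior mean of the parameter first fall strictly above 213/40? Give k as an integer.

k = 5

obs 1: x=-3/2 → posterior Inverse-Gamma(4, 29/8)
obs 2: x=-1/2 → posterior Inverse-Gamma(9/2, 19/4)
obs 3: x=-1 → posterior Inverse-Gamma(5, 21/4)
obs 4: x=-3 → posterior Inverse-Gamma(11/2, 23/4)
obs 5: x=7 → posterior Inverse-Gamma(6, 185/4)
obs 6: x=-4 → posterior Inverse-Gamma(13/2, 193/4)
obs 7: x=-2 → posterior Inverse-Gamma(7, 193/4)
obs 8: x=-5/4 → posterior Inverse-Gamma(15/2, 1553/32)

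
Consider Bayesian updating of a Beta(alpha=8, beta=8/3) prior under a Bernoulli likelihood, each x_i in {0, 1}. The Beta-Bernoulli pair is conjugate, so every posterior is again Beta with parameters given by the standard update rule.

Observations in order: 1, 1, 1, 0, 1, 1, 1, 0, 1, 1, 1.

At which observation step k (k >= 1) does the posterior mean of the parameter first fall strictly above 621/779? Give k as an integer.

k = 3

obs 1: x=1 → posterior Beta(9, 8/3)
obs 2: x=1 → posterior Beta(10, 8/3)
obs 3: x=1 → posterior Beta(11, 8/3)
obs 4: x=0 → posterior Beta(11, 11/3)
obs 5: x=1 → posterior Beta(12, 11/3)
obs 6: x=1 → posterior Beta(13, 11/3)
obs 7: x=1 → posterior Beta(14, 11/3)
obs 8: x=0 → posterior Beta(14, 14/3)
obs 9: x=1 → posterior Beta(15, 14/3)
obs 10: x=1 → posterior Beta(16, 14/3)
obs 11: x=1 → posterior Beta(17, 14/3)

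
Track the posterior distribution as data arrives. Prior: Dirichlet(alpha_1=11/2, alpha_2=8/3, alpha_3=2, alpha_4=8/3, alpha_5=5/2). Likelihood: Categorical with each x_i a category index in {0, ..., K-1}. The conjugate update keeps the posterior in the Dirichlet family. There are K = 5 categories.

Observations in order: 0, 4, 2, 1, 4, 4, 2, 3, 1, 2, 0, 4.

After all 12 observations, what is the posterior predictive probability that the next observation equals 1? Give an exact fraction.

obs 1: x=0 → posterior Dirichlet(13/2, 8/3, 2, 8/3, 5/2)
obs 2: x=4 → posterior Dirichlet(13/2, 8/3, 2, 8/3, 7/2)
obs 3: x=2 → posterior Dirichlet(13/2, 8/3, 3, 8/3, 7/2)
obs 4: x=1 → posterior Dirichlet(13/2, 11/3, 3, 8/3, 7/2)
obs 5: x=4 → posterior Dirichlet(13/2, 11/3, 3, 8/3, 9/2)
obs 6: x=4 → posterior Dirichlet(13/2, 11/3, 3, 8/3, 11/2)
obs 7: x=2 → posterior Dirichlet(13/2, 11/3, 4, 8/3, 11/2)
obs 8: x=3 → posterior Dirichlet(13/2, 11/3, 4, 11/3, 11/2)
obs 9: x=1 → posterior Dirichlet(13/2, 14/3, 4, 11/3, 11/2)
obs 10: x=2 → posterior Dirichlet(13/2, 14/3, 5, 11/3, 11/2)
obs 11: x=0 → posterior Dirichlet(15/2, 14/3, 5, 11/3, 11/2)
obs 12: x=4 → posterior Dirichlet(15/2, 14/3, 5, 11/3, 13/2)

7/41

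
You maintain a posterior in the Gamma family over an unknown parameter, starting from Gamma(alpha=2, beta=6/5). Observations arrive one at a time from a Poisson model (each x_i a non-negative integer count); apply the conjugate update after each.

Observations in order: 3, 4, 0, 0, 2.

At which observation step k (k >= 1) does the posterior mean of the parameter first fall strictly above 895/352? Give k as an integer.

k = 2

obs 1: x=3 → posterior Gamma(5, 11/5)
obs 2: x=4 → posterior Gamma(9, 16/5)
obs 3: x=0 → posterior Gamma(9, 21/5)
obs 4: x=0 → posterior Gamma(9, 26/5)
obs 5: x=2 → posterior Gamma(11, 31/5)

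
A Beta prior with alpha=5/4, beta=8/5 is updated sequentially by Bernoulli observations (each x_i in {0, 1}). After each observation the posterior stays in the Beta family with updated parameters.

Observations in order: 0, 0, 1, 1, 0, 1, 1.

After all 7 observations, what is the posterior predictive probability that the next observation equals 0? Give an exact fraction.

92/197

obs 1: x=0 → posterior Beta(5/4, 13/5)
obs 2: x=0 → posterior Beta(5/4, 18/5)
obs 3: x=1 → posterior Beta(9/4, 18/5)
obs 4: x=1 → posterior Beta(13/4, 18/5)
obs 5: x=0 → posterior Beta(13/4, 23/5)
obs 6: x=1 → posterior Beta(17/4, 23/5)
obs 7: x=1 → posterior Beta(21/4, 23/5)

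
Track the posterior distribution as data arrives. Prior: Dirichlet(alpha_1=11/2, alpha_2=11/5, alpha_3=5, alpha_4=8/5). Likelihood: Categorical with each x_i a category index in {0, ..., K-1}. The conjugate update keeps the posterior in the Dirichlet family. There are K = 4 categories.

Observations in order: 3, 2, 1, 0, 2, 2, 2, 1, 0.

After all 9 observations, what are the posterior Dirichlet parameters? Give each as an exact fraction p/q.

obs 1: x=3 → posterior Dirichlet(11/2, 11/5, 5, 13/5)
obs 2: x=2 → posterior Dirichlet(11/2, 11/5, 6, 13/5)
obs 3: x=1 → posterior Dirichlet(11/2, 16/5, 6, 13/5)
obs 4: x=0 → posterior Dirichlet(13/2, 16/5, 6, 13/5)
obs 5: x=2 → posterior Dirichlet(13/2, 16/5, 7, 13/5)
obs 6: x=2 → posterior Dirichlet(13/2, 16/5, 8, 13/5)
obs 7: x=2 → posterior Dirichlet(13/2, 16/5, 9, 13/5)
obs 8: x=1 → posterior Dirichlet(13/2, 21/5, 9, 13/5)
obs 9: x=0 → posterior Dirichlet(15/2, 21/5, 9, 13/5)

alpha_1=15/2, alpha_2=21/5, alpha_3=9, alpha_4=13/5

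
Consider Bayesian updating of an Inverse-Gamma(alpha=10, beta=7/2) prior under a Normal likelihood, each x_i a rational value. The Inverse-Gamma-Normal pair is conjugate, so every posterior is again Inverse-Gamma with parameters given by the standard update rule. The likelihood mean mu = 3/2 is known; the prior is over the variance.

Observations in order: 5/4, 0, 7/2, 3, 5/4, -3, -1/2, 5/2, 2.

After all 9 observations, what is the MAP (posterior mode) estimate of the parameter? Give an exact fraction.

329/248

obs 1: x=5/4 → posterior Inverse-Gamma(21/2, 113/32)
obs 2: x=0 → posterior Inverse-Gamma(11, 149/32)
obs 3: x=7/2 → posterior Inverse-Gamma(23/2, 213/32)
obs 4: x=3 → posterior Inverse-Gamma(12, 249/32)
obs 5: x=5/4 → posterior Inverse-Gamma(25/2, 125/16)
obs 6: x=-3 → posterior Inverse-Gamma(13, 287/16)
obs 7: x=-1/2 → posterior Inverse-Gamma(27/2, 319/16)
obs 8: x=5/2 → posterior Inverse-Gamma(14, 327/16)
obs 9: x=2 → posterior Inverse-Gamma(29/2, 329/16)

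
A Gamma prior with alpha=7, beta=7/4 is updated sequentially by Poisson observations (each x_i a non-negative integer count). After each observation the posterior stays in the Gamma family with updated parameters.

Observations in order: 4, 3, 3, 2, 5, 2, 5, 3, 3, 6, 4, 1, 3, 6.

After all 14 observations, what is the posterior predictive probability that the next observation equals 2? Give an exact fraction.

obs 1: x=4 → posterior Gamma(11, 11/4)
obs 2: x=3 → posterior Gamma(14, 15/4)
obs 3: x=3 → posterior Gamma(17, 19/4)
obs 4: x=2 → posterior Gamma(19, 23/4)
obs 5: x=5 → posterior Gamma(24, 27/4)
obs 6: x=2 → posterior Gamma(26, 31/4)
obs 7: x=5 → posterior Gamma(31, 35/4)
obs 8: x=3 → posterior Gamma(34, 39/4)
obs 9: x=3 → posterior Gamma(37, 43/4)
obs 10: x=6 → posterior Gamma(43, 47/4)
obs 11: x=4 → posterior Gamma(47, 51/4)
obs 12: x=1 → posterior Gamma(48, 55/4)
obs 13: x=3 → posterior Gamma(51, 59/4)
obs 14: x=6 → posterior Gamma(57, 63/4)

96561533695333058332269992791653372886907496520216884927675922844461218967786459143538551063130589470379184/547536857846430147465479018718724680505591641948012657445961654737954605029689563388152202313966849957495803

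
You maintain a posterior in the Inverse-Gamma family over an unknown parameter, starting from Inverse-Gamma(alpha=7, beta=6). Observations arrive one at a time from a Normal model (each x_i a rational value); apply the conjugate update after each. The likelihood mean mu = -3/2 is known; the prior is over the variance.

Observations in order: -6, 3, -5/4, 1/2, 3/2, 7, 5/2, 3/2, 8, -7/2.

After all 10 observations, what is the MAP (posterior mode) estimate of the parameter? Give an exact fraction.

4113/416

obs 1: x=-6 → posterior Inverse-Gamma(15/2, 129/8)
obs 2: x=3 → posterior Inverse-Gamma(8, 105/4)
obs 3: x=-5/4 → posterior Inverse-Gamma(17/2, 841/32)
obs 4: x=1/2 → posterior Inverse-Gamma(9, 905/32)
obs 5: x=3/2 → posterior Inverse-Gamma(19/2, 1049/32)
obs 6: x=7 → posterior Inverse-Gamma(10, 2205/32)
obs 7: x=5/2 → posterior Inverse-Gamma(21/2, 2461/32)
obs 8: x=3/2 → posterior Inverse-Gamma(11, 2605/32)
obs 9: x=8 → posterior Inverse-Gamma(23/2, 4049/32)
obs 10: x=-7/2 → posterior Inverse-Gamma(12, 4113/32)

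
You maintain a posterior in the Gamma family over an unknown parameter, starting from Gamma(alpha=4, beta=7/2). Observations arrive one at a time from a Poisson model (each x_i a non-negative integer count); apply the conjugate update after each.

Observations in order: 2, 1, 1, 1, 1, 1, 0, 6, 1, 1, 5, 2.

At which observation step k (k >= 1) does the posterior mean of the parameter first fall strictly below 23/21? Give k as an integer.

k = 7

obs 1: x=2 → posterior Gamma(6, 9/2)
obs 2: x=1 → posterior Gamma(7, 11/2)
obs 3: x=1 → posterior Gamma(8, 13/2)
obs 4: x=1 → posterior Gamma(9, 15/2)
obs 5: x=1 → posterior Gamma(10, 17/2)
obs 6: x=1 → posterior Gamma(11, 19/2)
obs 7: x=0 → posterior Gamma(11, 21/2)
obs 8: x=6 → posterior Gamma(17, 23/2)
obs 9: x=1 → posterior Gamma(18, 25/2)
obs 10: x=1 → posterior Gamma(19, 27/2)
obs 11: x=5 → posterior Gamma(24, 29/2)
obs 12: x=2 → posterior Gamma(26, 31/2)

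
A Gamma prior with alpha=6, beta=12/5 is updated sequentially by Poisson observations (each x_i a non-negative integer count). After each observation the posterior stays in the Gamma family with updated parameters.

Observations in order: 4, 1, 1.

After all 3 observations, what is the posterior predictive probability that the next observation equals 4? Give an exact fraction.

128049485737752375103125/1208925819614629174706176

obs 1: x=4 → posterior Gamma(10, 17/5)
obs 2: x=1 → posterior Gamma(11, 22/5)
obs 3: x=1 → posterior Gamma(12, 27/5)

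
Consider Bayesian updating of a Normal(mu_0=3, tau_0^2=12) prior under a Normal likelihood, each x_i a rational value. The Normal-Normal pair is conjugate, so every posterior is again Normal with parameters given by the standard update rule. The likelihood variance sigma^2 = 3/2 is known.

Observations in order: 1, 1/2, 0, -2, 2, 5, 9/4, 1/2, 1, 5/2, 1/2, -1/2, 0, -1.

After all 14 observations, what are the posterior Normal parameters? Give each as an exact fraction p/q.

obs 1: x=1 → posterior Normal(11/9, 4/3)
obs 2: x=1/2 → posterior Normal(15/17, 12/17)
obs 3: x=0 → posterior Normal(3/5, 12/25)
obs 4: x=-2 → posterior Normal(-1/33, 4/11)
obs 5: x=2 → posterior Normal(15/41, 12/41)
obs 6: x=5 → posterior Normal(55/49, 12/49)
obs 7: x=9/4 → posterior Normal(73/57, 4/19)
obs 8: x=1/2 → posterior Normal(77/65, 12/65)
obs 9: x=1 → posterior Normal(85/73, 12/73)
obs 10: x=5/2 → posterior Normal(35/27, 4/27)
obs 11: x=1/2 → posterior Normal(109/89, 12/89)
obs 12: x=-1/2 → posterior Normal(105/97, 12/97)
obs 13: x=0 → posterior Normal(1, 4/35)
obs 14: x=-1 → posterior Normal(97/113, 12/113)

mu_0=97/113, tau_0^2=12/113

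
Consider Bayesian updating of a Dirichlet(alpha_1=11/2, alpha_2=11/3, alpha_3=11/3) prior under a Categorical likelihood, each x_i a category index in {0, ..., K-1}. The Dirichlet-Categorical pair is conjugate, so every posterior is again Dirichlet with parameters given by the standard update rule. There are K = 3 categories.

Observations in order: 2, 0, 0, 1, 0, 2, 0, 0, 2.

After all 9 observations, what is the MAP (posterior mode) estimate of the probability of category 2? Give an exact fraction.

obs 1: x=2 → posterior Dirichlet(11/2, 11/3, 14/3)
obs 2: x=0 → posterior Dirichlet(13/2, 11/3, 14/3)
obs 3: x=0 → posterior Dirichlet(15/2, 11/3, 14/3)
obs 4: x=1 → posterior Dirichlet(15/2, 14/3, 14/3)
obs 5: x=0 → posterior Dirichlet(17/2, 14/3, 14/3)
obs 6: x=2 → posterior Dirichlet(17/2, 14/3, 17/3)
obs 7: x=0 → posterior Dirichlet(19/2, 14/3, 17/3)
obs 8: x=0 → posterior Dirichlet(21/2, 14/3, 17/3)
obs 9: x=2 → posterior Dirichlet(21/2, 14/3, 20/3)

34/113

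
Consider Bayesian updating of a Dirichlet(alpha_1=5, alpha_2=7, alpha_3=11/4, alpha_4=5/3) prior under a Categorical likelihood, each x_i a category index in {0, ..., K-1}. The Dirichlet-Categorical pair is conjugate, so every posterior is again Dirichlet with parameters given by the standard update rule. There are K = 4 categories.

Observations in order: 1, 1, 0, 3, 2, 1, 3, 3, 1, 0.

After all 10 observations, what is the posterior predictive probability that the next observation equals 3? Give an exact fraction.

56/317

obs 1: x=1 → posterior Dirichlet(5, 8, 11/4, 5/3)
obs 2: x=1 → posterior Dirichlet(5, 9, 11/4, 5/3)
obs 3: x=0 → posterior Dirichlet(6, 9, 11/4, 5/3)
obs 4: x=3 → posterior Dirichlet(6, 9, 11/4, 8/3)
obs 5: x=2 → posterior Dirichlet(6, 9, 15/4, 8/3)
obs 6: x=1 → posterior Dirichlet(6, 10, 15/4, 8/3)
obs 7: x=3 → posterior Dirichlet(6, 10, 15/4, 11/3)
obs 8: x=3 → posterior Dirichlet(6, 10, 15/4, 14/3)
obs 9: x=1 → posterior Dirichlet(6, 11, 15/4, 14/3)
obs 10: x=0 → posterior Dirichlet(7, 11, 15/4, 14/3)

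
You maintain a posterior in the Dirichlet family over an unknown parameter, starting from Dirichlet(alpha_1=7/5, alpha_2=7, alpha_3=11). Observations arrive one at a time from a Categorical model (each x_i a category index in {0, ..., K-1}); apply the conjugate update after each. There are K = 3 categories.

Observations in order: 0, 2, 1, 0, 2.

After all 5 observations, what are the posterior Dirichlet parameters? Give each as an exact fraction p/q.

obs 1: x=0 → posterior Dirichlet(12/5, 7, 11)
obs 2: x=2 → posterior Dirichlet(12/5, 7, 12)
obs 3: x=1 → posterior Dirichlet(12/5, 8, 12)
obs 4: x=0 → posterior Dirichlet(17/5, 8, 12)
obs 5: x=2 → posterior Dirichlet(17/5, 8, 13)

alpha_1=17/5, alpha_2=8, alpha_3=13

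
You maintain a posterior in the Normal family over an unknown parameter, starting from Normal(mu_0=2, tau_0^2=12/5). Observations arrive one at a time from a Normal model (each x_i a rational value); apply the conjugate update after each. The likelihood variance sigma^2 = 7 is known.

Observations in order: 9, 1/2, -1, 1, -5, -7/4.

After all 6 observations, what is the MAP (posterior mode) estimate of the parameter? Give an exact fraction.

obs 1: x=9 → posterior Normal(178/47, 84/47)
obs 2: x=1/2 → posterior Normal(184/59, 84/59)
obs 3: x=-1 → posterior Normal(172/71, 84/71)
obs 4: x=1 → posterior Normal(184/83, 84/83)
obs 5: x=-5 → posterior Normal(124/95, 84/95)
obs 6: x=-7/4 → posterior Normal(103/107, 84/107)

103/107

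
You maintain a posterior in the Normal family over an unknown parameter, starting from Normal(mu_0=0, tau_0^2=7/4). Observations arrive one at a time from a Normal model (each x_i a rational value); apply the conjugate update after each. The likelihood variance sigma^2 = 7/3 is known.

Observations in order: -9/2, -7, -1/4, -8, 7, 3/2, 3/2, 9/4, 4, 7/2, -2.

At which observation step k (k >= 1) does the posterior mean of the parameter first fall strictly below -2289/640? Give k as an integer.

k = 4

obs 1: x=-9/2 → posterior Normal(-27/14, 1)
obs 2: x=-7 → posterior Normal(-69/20, 7/10)
obs 3: x=-1/4 → posterior Normal(-141/52, 7/13)
obs 4: x=-8 → posterior Normal(-237/64, 7/16)
obs 5: x=7 → posterior Normal(-153/76, 7/19)
obs 6: x=3/2 → posterior Normal(-135/88, 7/22)
obs 7: x=3/2 → posterior Normal(-117/100, 7/25)
obs 8: x=9/4 → posterior Normal(-45/56, 1/4)
obs 9: x=4 → posterior Normal(-21/62, 7/31)
obs 10: x=7/2 → posterior Normal(0, 7/34)
obs 11: x=-2 → posterior Normal(-6/37, 7/37)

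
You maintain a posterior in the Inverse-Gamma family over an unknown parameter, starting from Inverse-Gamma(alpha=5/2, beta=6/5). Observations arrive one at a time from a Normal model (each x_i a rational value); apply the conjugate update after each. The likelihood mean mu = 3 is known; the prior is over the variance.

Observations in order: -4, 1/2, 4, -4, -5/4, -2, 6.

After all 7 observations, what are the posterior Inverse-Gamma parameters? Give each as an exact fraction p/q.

obs 1: x=-4 → posterior Inverse-Gamma(3, 257/10)
obs 2: x=1/2 → posterior Inverse-Gamma(7/2, 1153/40)
obs 3: x=4 → posterior Inverse-Gamma(4, 1173/40)
obs 4: x=-4 → posterior Inverse-Gamma(9/2, 2153/40)
obs 5: x=-5/4 → posterior Inverse-Gamma(5, 10057/160)
obs 6: x=-2 → posterior Inverse-Gamma(11/2, 12057/160)
obs 7: x=6 → posterior Inverse-Gamma(6, 12777/160)

alpha=6, beta=12777/160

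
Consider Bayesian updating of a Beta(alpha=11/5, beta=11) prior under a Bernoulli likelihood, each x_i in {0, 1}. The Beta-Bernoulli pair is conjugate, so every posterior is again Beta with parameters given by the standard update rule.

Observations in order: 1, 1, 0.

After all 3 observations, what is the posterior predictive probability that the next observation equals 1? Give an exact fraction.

obs 1: x=1 → posterior Beta(16/5, 11)
obs 2: x=1 → posterior Beta(21/5, 11)
obs 3: x=0 → posterior Beta(21/5, 12)

7/27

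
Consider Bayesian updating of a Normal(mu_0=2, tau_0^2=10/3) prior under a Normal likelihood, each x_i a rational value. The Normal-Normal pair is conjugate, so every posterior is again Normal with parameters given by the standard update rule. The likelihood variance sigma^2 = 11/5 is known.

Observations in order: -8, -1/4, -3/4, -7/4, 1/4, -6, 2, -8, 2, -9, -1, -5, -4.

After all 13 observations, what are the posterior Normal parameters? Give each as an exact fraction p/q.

obs 1: x=-8 → posterior Normal(-334/83, 110/83)
obs 2: x=-1/4 → posterior Normal(-99/38, 110/133)
obs 3: x=-3/4 → posterior Normal(-128/61, 110/183)
obs 4: x=-7/4 → posterior Normal(-943/466, 110/233)
obs 5: x=1/4 → posterior Normal(-459/283, 110/283)
obs 6: x=-6 → posterior Normal(-253/111, 110/333)
obs 7: x=2 → posterior Normal(-659/383, 110/383)
obs 8: x=-8 → posterior Normal(-1059/433, 110/433)
obs 9: x=2 → posterior Normal(-137/69, 110/483)
obs 10: x=-9 → posterior Normal(-1409/533, 110/533)
obs 11: x=-1 → posterior Normal(-1459/583, 10/53)
obs 12: x=-5 → posterior Normal(-1709/633, 110/633)
obs 13: x=-4 → posterior Normal(-1909/683, 110/683)

mu_0=-1909/683, tau_0^2=110/683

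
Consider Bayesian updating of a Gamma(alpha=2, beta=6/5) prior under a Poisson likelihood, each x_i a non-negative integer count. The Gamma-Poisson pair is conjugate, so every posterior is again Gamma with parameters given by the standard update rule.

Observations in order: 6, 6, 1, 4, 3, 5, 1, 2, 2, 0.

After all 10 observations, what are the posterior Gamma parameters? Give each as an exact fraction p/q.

obs 1: x=6 → posterior Gamma(8, 11/5)
obs 2: x=6 → posterior Gamma(14, 16/5)
obs 3: x=1 → posterior Gamma(15, 21/5)
obs 4: x=4 → posterior Gamma(19, 26/5)
obs 5: x=3 → posterior Gamma(22, 31/5)
obs 6: x=5 → posterior Gamma(27, 36/5)
obs 7: x=1 → posterior Gamma(28, 41/5)
obs 8: x=2 → posterior Gamma(30, 46/5)
obs 9: x=2 → posterior Gamma(32, 51/5)
obs 10: x=0 → posterior Gamma(32, 56/5)

alpha=32, beta=56/5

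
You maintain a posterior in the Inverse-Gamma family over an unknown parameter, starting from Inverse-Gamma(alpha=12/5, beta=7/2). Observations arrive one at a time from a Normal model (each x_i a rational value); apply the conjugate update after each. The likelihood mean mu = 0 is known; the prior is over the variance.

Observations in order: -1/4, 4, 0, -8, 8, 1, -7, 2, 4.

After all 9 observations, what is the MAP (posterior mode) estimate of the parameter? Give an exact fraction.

17685/1264

obs 1: x=-1/4 → posterior Inverse-Gamma(29/10, 113/32)
obs 2: x=4 → posterior Inverse-Gamma(17/5, 369/32)
obs 3: x=0 → posterior Inverse-Gamma(39/10, 369/32)
obs 4: x=-8 → posterior Inverse-Gamma(22/5, 1393/32)
obs 5: x=8 → posterior Inverse-Gamma(49/10, 2417/32)
obs 6: x=1 → posterior Inverse-Gamma(27/5, 2433/32)
obs 7: x=-7 → posterior Inverse-Gamma(59/10, 3217/32)
obs 8: x=2 → posterior Inverse-Gamma(32/5, 3281/32)
obs 9: x=4 → posterior Inverse-Gamma(69/10, 3537/32)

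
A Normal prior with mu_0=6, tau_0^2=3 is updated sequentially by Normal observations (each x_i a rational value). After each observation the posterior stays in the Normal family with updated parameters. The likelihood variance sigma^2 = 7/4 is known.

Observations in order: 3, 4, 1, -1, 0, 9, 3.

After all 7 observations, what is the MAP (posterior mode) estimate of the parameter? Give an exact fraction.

270/91

obs 1: x=3 → posterior Normal(78/19, 21/19)
obs 2: x=4 → posterior Normal(126/31, 21/31)
obs 3: x=1 → posterior Normal(138/43, 21/43)
obs 4: x=-1 → posterior Normal(126/55, 21/55)
obs 5: x=0 → posterior Normal(126/67, 21/67)
obs 6: x=9 → posterior Normal(234/79, 21/79)
obs 7: x=3 → posterior Normal(270/91, 3/13)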